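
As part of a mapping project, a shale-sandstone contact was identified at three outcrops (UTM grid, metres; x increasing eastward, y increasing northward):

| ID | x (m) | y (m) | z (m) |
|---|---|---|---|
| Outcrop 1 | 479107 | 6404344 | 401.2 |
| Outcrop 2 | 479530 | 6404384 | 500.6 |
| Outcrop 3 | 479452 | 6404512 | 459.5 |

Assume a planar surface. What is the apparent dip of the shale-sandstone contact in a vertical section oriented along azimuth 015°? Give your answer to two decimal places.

5.57°

Two edge vectors: Outcrop 1→Outcrop 2 = (423, 40, 99.4), Outcrop 1→Outcrop 3 = (345, 168, 58.3).
Normal n = (Outcrop 1→Outcrop 2) × (Outcrop 1→Outcrop 3) = (-14367.2, 9632.1, 57264).
So ∂z/∂x = −n_x/n_z = 0.25089 and ∂z/∂y = −n_y/n_z = −0.16821.
Unit vector along 015° is (sin 15°, cos 15°) = (0.2588, 0.9659).
Slope in that direction = a·(0.2588) + b·(0.9659) = −0.09754.
Apparent dip = arctan|0.09754| = 5.57° (true dip is 16.8°, so apparent ≤ true as expected).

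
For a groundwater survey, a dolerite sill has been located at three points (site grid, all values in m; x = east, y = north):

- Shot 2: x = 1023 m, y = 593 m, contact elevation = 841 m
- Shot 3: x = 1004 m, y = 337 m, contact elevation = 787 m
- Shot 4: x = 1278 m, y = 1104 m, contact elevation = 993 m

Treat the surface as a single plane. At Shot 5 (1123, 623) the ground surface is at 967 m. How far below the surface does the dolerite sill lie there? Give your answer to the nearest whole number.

100 m

Let the plane be z = a·x + b·y + c.
Shot 3−Shot 2: −19a − 256b = −54;  Shot 4−Shot 2: 255a + 511b = 152.
Solving gives a = 0.20367, b = 0.19582.
Then c = 841 − a·1023 − b·593 = 516.53.
At (1123, 623): z_contact = 228.7 + 122.0 + 516.53 = 867.2 m.
Depth below ground = 967 − 867.2 = 100 m.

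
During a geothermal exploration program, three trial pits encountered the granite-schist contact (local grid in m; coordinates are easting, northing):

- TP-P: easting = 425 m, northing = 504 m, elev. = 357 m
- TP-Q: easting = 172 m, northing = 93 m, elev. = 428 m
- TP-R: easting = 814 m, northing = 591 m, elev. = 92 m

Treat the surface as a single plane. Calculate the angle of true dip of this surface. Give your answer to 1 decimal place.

Two edge vectors: TP-P→TP-Q = (-253, -411, 71), TP-P→TP-R = (389, 87, -265).
Normal n = (TP-P→TP-Q) × (TP-P→TP-R) = (102738, -39426, 137868).
So ∂z/∂easting = −n_x/n_z = −0.74519 and ∂z/∂northing = −n_y/n_z = 0.28597.
Gradient magnitude |∇z| = √(a² + b²) = √(0.55531 + 0.08178) = 0.79818.
True dip = arctan(0.79818) = 38.6°, dipping toward ESE (azimuth ≈ 111°).

38.6°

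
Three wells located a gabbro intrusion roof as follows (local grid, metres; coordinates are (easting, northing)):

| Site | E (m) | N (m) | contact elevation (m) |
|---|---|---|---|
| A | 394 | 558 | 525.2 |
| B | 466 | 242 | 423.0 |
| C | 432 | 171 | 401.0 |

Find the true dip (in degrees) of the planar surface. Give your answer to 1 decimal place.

Let the plane be z = a·E + b·N + c.
B−A: 72a − 316b = −102.2;  C−A: 38a − 387b = −124.2.
Solving gives a = −0.01919, b = 0.31905.
Gradient magnitude |∇z| = √(a² + b²) = √(0.00037 + 0.10179) = 0.31962.
True dip = arctan(0.31962) = 17.7°, dipping toward S (azimuth ≈ 177°).

17.7°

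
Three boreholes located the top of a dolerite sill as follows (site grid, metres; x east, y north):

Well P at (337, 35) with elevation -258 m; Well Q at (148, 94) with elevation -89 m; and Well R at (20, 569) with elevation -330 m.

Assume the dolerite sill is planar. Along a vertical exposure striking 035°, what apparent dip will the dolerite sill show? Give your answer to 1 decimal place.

53.0°

Let the plane be z = a·x + b·y + c.
Well Q−Well P: −189a + 59b = 169;  Well R−Well P: −317a + 534b = −72.
Solving gives a = −1.14924, b = −0.81706.
Unit vector along 035° is (sin 35°, cos 35°) = (0.5736, 0.8192).
Slope in that direction = a·(0.5736) + b·(0.8192) = −1.32847.
Apparent dip = arctan|1.32847| = 53.0° (true dip is 54.7°, so apparent ≤ true as expected).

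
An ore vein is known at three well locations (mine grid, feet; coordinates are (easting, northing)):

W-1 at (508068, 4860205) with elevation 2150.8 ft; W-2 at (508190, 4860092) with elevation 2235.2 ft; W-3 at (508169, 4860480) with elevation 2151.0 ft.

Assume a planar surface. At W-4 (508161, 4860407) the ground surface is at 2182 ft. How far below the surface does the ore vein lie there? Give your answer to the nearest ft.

21 ft

Let the plane be z = a·E + b·N + c.
W-2−W-1: 122a − 113b = 84.4;  W-3−W-1: 101a + 275b = 0.2.
Solving gives a = 0.51670485, b = −0.18904433.
Then c = 2150.8 − a·508068 − b·4860205 = 658423.78.
At (508161, 4860407): z_contact = 262569.3 − 918832.4 + 658423.78 = 2160.7 ft.
Depth below ground = 2182 − 2160.7 = 21 ft.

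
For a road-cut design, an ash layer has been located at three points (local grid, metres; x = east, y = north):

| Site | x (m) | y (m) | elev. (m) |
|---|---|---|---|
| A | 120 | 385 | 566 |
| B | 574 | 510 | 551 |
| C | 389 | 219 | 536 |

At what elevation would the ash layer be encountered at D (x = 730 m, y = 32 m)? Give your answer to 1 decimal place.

Two edge vectors: A→B = (454, 125, -15), A→C = (269, -166, -30).
Normal n = (A→B) × (A→C) = (-6240, 9585, -108989).
So ∂z/∂x = −n_x/n_z = −0.05725 and ∂z/∂y = −n_y/n_z = 0.08794.
Intercept c from A: 566 + 6.87 − 33.86 = 539.01.
At (730, 32): z = −41.8 + 2.8 + 539.01 = 500.0 m.

500.0 m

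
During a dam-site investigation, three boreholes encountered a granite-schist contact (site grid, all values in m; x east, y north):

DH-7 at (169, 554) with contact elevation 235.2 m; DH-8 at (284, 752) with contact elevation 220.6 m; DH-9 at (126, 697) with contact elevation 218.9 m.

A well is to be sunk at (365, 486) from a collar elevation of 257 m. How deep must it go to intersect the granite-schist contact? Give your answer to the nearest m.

6 m

Let the plane be z = a·x + b·y + c.
DH-8−DH-7: 115a + 198b = −14.6;  DH-9−DH-7: −43a + 143b = −16.3.
Solving gives a = 0.04566, b = −0.10026.
Then c = 235.2 − a·169 − b·554 = 283.03.
At (365, 486): z_contact = 16.7 − 48.7 + 283.03 = 251.0 m.
Depth below ground = 257 − 251.0 = 6 m.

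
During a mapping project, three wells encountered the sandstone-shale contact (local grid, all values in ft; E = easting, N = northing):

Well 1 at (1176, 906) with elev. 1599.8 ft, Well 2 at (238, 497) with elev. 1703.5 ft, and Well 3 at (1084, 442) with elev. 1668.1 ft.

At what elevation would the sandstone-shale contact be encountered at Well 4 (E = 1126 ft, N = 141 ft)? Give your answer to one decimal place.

Two edge vectors: Well 1→Well 2 = (-938, -409, 103.7), Well 1→Well 3 = (-92, -464, 68.3).
Normal n = (Well 1→Well 2) × (Well 1→Well 3) = (20182.1, 54525, 397604).
So ∂z/∂E = −n_x/n_z = −0.050759 and ∂z/∂N = −n_y/n_z = −0.137134.
Intercept c from Well 1: 1599.8 + 59.69 + 124.24 = 1783.74.
At (1126, 141): z = −57.2 − 19.3 + 1783.74 = 1707.2 ft.

1707.2 ft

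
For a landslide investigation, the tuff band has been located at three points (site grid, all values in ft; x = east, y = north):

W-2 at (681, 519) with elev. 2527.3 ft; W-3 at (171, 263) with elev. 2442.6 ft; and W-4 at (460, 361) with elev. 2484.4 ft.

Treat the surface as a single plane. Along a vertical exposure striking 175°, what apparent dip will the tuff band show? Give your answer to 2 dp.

6.98°

Let the plane be z = a·x + b·y + c.
W-3−W-2: −510a − 256b = −84.7;  W-4−W-2: −221a − 158b = −42.9.
Solving gives a = 0.09999, b = 0.13166.
Unit vector along 175° is (sin 175°, cos 175°) = (0.0872, -0.9962).
Slope in that direction = a·(0.0872) + b·(-0.9962) = −0.12244.
Apparent dip = arctan|0.12244| = 6.98° (true dip is 9.4°, so apparent ≤ true as expected).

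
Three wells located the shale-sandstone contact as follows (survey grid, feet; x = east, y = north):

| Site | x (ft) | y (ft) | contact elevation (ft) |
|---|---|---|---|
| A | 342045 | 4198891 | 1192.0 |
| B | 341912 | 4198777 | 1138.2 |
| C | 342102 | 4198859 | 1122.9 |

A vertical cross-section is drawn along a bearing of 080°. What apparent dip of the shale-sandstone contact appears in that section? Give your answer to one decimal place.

20.1°

Let the plane be z = a·x + b·y + c.
B−A: −133a − 114b = −53.8;  C−A: 57a − 32b = −69.1.
Solving gives a = −0.57242, b = 1.13975.
Unit vector along 080° is (sin 80°, cos 80°) = (0.9848, 0.1736).
Slope in that direction = a·(0.9848) + b·(0.1736) = −0.36581.
Apparent dip = arctan|0.36581| = 20.1° (true dip is 51.9°, so apparent ≤ true as expected).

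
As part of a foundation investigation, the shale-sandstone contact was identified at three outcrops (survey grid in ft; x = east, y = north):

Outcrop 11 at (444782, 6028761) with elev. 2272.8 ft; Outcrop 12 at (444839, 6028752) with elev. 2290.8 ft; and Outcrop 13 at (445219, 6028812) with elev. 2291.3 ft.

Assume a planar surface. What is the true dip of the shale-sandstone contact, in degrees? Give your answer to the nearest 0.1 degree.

Let the plane be z = a·x + b·y + c.
Outcrop 12−Outcrop 11: 57a − 9b = 18;  Outcrop 13−Outcrop 11: 437a + 51b = 18.5.
Solving gives a = 0.15855, b = −0.99583.
Gradient magnitude |∇z| = √(a² + b²) = √(0.02514 + 0.99168) = 1.00838.
True dip = arctan(1.00838) = 45.2°, dipping toward N (azimuth ≈ 351°).

45.2°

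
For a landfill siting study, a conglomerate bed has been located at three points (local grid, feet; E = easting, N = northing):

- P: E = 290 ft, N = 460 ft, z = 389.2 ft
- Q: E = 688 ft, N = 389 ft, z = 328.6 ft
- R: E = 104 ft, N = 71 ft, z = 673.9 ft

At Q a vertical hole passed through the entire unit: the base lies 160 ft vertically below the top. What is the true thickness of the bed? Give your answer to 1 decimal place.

133.5 ft

Let the plane be z = a·E + b·N + c.
Q−P: 398a − 71b = −60.6;  R−P: −186a − 389b = 284.7.
Solving gives a = −0.26059, b = −0.60727.
|∇z| = √(a²+b²) = 0.66083, so dip δ = arctan(0.66083) = 33.46°.
True thickness = vertical thickness × cos δ = 160 × cos 33.46° = 133.5 ft.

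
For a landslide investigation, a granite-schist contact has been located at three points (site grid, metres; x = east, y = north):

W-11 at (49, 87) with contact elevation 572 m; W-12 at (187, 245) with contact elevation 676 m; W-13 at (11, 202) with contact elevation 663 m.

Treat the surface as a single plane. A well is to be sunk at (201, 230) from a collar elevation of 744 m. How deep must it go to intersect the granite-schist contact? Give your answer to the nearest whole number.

Let the plane be z = a·x + b·y + c.
W-12−W-11: 138a + 158b = 104;  W-13−W-11: −38a + 115b = 91.
Solving gives a = −0.11054, b = 0.75478.
Then c = 572 − a·49 − b·87 = 511.75.
At (201, 230): z_contact = −22.2 + 173.6 + 511.75 = 663.1 m.
Depth below ground = 744 − 663.1 = 81 m.

81 m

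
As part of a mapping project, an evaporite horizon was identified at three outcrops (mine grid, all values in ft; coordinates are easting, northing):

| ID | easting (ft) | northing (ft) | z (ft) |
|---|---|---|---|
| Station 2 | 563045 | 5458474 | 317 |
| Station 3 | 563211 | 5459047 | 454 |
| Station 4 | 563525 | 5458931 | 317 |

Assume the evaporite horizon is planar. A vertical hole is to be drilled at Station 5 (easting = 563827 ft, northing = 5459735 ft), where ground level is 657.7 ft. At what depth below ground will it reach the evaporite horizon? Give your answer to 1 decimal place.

Two edge vectors: Station 2→Station 3 = (166, 573, 137), Station 2→Station 4 = (480, 457, 0).
Normal n = (Station 2→Station 3) × (Station 2→Station 4) = (-62609, 65760, -199178).
So ∂z/∂easting = −n_x/n_z = −0.314336925 and ∂z/∂northing = −n_y/n_z = 0.330156945.
Intercept c from Station 2: 317 + 176985.83 − 1802153.10 = −1624850.27.
At (563827, 5459735): z_contact = −177231.65 + 1802569.43 − 1624850.27 = 487.52 ft.
Depth below ground = 657.7 − 487.52 = 170.2 ft.

170.2 ft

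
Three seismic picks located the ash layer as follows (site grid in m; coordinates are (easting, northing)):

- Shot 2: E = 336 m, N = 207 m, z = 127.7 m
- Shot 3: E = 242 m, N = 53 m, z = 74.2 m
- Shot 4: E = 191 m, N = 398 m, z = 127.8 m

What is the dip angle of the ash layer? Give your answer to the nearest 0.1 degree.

17.7°

Two edge vectors: Shot 2→Shot 3 = (-94, -154, -53.5), Shot 2→Shot 4 = (-145, 191, 0.1).
Normal n = (Shot 2→Shot 3) × (Shot 2→Shot 4) = (10203.1, 7766.9, -40284).
So ∂z/∂E = −n_x/n_z = 0.25328 and ∂z/∂N = −n_y/n_z = 0.19280.
Gradient magnitude |∇z| = √(a² + b²) = √(0.06415 + 0.03717) = 0.31831.
True dip = arctan(0.31831) = 17.7°, dipping toward SW (azimuth ≈ 233°).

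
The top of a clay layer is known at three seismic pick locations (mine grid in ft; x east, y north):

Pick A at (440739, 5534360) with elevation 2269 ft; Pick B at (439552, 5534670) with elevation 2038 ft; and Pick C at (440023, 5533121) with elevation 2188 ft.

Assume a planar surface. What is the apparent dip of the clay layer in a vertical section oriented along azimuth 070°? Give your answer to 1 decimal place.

Two edge vectors: Pick A→Pick B = (-1187, 310, -231), Pick A→Pick C = (-716, -1239, -81).
Normal n = (Pick A→Pick B) × (Pick A→Pick C) = (-311319, 69249, 1692653).
So ∂z/∂x = −n_x/n_z = 0.18392 and ∂z/∂y = −n_y/n_z = −0.04091.
Unit vector along 070° is (sin 70°, cos 70°) = (0.9397, 0.3420).
Slope in that direction = a·(0.9397) + b·(0.3420) = 0.15884.
Apparent dip = arctan|0.15884| = 9.0° (true dip is 10.7°, so apparent ≤ true as expected).

9.0°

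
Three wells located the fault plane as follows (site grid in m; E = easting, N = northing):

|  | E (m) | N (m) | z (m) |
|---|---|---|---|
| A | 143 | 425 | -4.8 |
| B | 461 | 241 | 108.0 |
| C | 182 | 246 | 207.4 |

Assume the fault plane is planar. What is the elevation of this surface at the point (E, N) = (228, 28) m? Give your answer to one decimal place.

466.4 m

Let the plane be z = a·E + b·N + c.
B−A: 318a − 184b = 112.8;  C−A: 39a − 179b = 212.2.
Solving gives a = −0.37900, b = −1.26805.
Then c = -4.8 − a·143 − b·425 = 588.32.
At (228, 28): z = −86.4 − 35.5 + 588.32 = 466.4 m.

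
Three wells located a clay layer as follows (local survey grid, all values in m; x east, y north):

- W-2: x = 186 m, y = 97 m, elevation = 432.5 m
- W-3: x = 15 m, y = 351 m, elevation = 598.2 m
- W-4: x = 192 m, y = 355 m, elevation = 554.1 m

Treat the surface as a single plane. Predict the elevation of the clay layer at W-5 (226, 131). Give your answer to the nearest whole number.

438 m

Two edge vectors: W-2→W-3 = (-171, 254, 165.7), W-2→W-4 = (6, 258, 121.6).
Normal n = (W-2→W-3) × (W-2→W-4) = (-11864.2, 21787.8, -45642).
So ∂z/∂x = −n_x/n_z = −0.25994 and ∂z/∂y = −n_y/n_z = 0.47736.
Intercept c from W-2: 432.5 + 48.35 − 46.30 = 434.54.
At (226, 131): z = −58.7 + 62.5 + 434.54 = 438.3 m.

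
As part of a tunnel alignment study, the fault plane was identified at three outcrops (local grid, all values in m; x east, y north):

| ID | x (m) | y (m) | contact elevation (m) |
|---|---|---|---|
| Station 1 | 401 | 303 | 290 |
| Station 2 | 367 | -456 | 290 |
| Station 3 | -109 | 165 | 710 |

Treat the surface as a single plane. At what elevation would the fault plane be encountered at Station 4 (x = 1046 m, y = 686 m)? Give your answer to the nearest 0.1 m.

-233.4 m

Two edge vectors: Station 1→Station 2 = (-34, -759, 0), Station 1→Station 3 = (-510, -138, 420).
Normal n = (Station 1→Station 2) × (Station 1→Station 3) = (-318780, 14280, -382398).
So ∂z/∂x = −n_x/n_z = −0.833634 and ∂z/∂y = −n_y/n_z = 0.037343.
Intercept c from Station 1: 290 + 334.29 − 11.32 = 612.97.
At (1046, 686): z = −872.0 + 25.6 + 612.97 = -233.4 m.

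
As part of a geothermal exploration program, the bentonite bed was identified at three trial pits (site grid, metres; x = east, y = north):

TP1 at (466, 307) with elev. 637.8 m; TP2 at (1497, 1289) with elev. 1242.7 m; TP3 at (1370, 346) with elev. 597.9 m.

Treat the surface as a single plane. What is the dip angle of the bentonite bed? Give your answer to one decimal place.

34.9°

Two edge vectors: TP1→TP2 = (1031, 982, 604.9), TP1→TP3 = (904, 39, -39.9).
Normal n = (TP1→TP2) × (TP1→TP3) = (-62772.9, 587966.5, -847519).
So ∂z/∂x = −n_x/n_z = −0.07407 and ∂z/∂y = −n_y/n_z = 0.69375.
Gradient magnitude |∇z| = √(a² + b²) = √(0.00549 + 0.48129) = 0.69769.
True dip = arctan(0.69769) = 34.9°, dipping toward S (azimuth ≈ 174°).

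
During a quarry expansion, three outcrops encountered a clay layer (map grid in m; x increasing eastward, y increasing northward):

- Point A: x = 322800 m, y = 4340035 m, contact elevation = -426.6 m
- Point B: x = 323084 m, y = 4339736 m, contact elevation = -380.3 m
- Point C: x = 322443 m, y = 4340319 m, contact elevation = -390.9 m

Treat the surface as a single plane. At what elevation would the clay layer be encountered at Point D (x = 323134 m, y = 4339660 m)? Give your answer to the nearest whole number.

-348 m

Let the plane be z = a·x + b·y + c.
Point B−Point A: 284a − 299b = 46.3;  Point C−Point A: −357a + 284b = 35.7.
Solving gives a = −0.91323264, b = −1.02226780.
Then c = -426.6 − a·322800 − b·4340035 = 4731042.91.
At (323134, 4339660): z = −295096.5 − 4436294.7 + 4731042.91 = -348.3 m.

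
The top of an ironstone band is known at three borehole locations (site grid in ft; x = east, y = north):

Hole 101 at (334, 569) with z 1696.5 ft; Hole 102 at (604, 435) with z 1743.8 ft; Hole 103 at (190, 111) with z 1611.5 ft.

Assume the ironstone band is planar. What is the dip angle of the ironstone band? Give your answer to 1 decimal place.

14.4°

Let the plane be z = a·x + b·y + c.
Hole 102−Hole 101: 270a − 134b = 47.3;  Hole 103−Hole 101: −144a − 458b = −85.
Solving gives a = 0.23121, b = 0.11289.
Gradient magnitude |∇z| = √(a² + b²) = √(0.05346 + 0.01274) = 0.25730.
True dip = arctan(0.25730) = 14.4°, dipping toward WSW (azimuth ≈ 244°).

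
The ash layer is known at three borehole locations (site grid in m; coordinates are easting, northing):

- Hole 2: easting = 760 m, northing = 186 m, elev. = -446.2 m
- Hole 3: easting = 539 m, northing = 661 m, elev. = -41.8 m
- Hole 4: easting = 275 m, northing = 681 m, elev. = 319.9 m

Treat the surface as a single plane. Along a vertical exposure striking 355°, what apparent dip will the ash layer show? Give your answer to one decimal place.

18.7°

Two edge vectors: Hole 2→Hole 3 = (-221, 475, 404.4), Hole 2→Hole 4 = (-485, 495, 766.1).
Normal n = (Hole 2→Hole 3) × (Hole 2→Hole 4) = (163719.5, -26825.9, 120980).
So ∂z/∂easting = −n_x/n_z = −1.35328 and ∂z/∂northing = −n_y/n_z = 0.22174.
Unit vector along 355° is (sin 355°, cos 355°) = (-0.0872, 0.9962).
Slope in that direction = a·(-0.0872) + b·(0.9962) = 0.33884.
Apparent dip = arctan|0.33884| = 18.7° (true dip is 53.9°, so apparent ≤ true as expected).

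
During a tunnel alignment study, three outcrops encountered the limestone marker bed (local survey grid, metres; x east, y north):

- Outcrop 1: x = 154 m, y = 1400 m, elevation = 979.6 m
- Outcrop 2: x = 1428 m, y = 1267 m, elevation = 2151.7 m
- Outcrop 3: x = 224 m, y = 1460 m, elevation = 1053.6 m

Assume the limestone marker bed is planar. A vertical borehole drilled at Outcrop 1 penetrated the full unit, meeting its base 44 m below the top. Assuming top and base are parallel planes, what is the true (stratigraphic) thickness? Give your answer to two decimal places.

31.97 m

Two edge vectors: Outcrop 1→Outcrop 2 = (1274, -133, 1172.1), Outcrop 1→Outcrop 3 = (70, 60, 74).
Normal n = (Outcrop 1→Outcrop 2) × (Outcrop 1→Outcrop 3) = (-80168, -12229, 85750).
So ∂z/∂x = −n_x/n_z = 0.93490 and ∂z/∂y = −n_y/n_z = 0.14261.
|∇z| = √(a²+b²) = 0.94572, so dip δ = arctan(0.94572) = 43.40°.
True thickness = vertical thickness × cos δ = 44 × cos 43.40° = 31.97 m.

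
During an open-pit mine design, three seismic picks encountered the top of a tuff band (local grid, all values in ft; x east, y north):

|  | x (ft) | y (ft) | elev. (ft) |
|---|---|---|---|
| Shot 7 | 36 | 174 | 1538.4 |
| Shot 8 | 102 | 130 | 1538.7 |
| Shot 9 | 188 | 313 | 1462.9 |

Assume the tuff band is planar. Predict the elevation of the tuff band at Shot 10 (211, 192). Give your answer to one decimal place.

1496.5 ft

Let the plane be z = a·x + b·y + c.
Shot 8−Shot 7: 66a − 44b = 0.3;  Shot 9−Shot 7: 152a + 139b = −75.5.
Solving gives a = −0.20680, b = −0.31702.
Then c = 1538.4 − a·36 − b·174 = 1601.01.
At (211, 192): z = −43.6 − 60.9 + 1601.01 = 1496.5 ft.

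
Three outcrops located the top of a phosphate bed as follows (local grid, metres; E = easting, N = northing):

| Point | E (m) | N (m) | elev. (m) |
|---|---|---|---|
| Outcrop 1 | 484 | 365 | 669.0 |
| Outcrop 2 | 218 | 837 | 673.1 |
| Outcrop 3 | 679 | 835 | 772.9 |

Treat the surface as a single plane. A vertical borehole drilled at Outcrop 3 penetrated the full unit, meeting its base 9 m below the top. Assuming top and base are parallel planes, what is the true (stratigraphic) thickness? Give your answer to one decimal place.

Let the plane be z = a·E + b·N + c.
Outcrop 2−Outcrop 1: −266a + 472b = 4.1;  Outcrop 3−Outcrop 1: 195a + 470b = 103.9.
Solving gives a = 0.21705, b = 0.13101.
|∇z| = √(a²+b²) = 0.25353, so dip δ = arctan(0.25353) = 14.23°.
True thickness = vertical thickness × cos δ = 9 × cos 14.23° = 8.7 m.

8.7 m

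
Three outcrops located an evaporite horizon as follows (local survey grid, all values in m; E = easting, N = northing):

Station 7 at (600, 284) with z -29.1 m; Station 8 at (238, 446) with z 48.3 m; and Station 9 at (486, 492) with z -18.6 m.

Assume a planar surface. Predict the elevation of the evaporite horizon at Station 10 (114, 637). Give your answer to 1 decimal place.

62.8 m

Let the plane be z = a·E + b·N + c.
Station 8−Station 7: −362a + 162b = 77.4;  Station 9−Station 7: −114a + 208b = 10.5.
Solving gives a = −0.25336, b = −0.08838.
Then c = -29.1 − a·600 − b·284 = 148.02.
At (114, 637): z = −28.9 − 56.3 + 148.02 = 62.8 m.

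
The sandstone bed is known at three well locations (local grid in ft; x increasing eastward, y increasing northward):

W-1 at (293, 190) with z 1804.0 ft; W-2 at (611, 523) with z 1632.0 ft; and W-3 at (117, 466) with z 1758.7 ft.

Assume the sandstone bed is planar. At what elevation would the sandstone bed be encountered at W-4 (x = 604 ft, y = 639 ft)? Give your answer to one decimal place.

Two edge vectors: W-1→W-2 = (318, 333, -172), W-1→W-3 = (-176, 276, -45.3).
Normal n = (W-1→W-2) × (W-1→W-3) = (32387.1, 44677.4, 146376).
So ∂z/∂x = −n_x/n_z = −0.22126 and ∂z/∂y = −n_y/n_z = −0.30522.
Intercept c from W-1: 1804 + 64.83 + 57.99 = 1926.82.
At (604, 639): z = −133.6 − 195.0 + 1926.82 = 1598.1 ft.

1598.1 ft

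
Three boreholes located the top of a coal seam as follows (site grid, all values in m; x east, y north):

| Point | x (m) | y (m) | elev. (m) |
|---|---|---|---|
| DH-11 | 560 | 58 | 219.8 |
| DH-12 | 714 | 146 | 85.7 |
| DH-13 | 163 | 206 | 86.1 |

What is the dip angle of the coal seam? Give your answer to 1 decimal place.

Two edge vectors: DH-11→DH-12 = (154, 88, -134.1), DH-11→DH-13 = (-397, 148, -133.7).
Normal n = (DH-11→DH-12) × (DH-11→DH-13) = (8081.2, 73827.5, 57728).
So ∂z/∂x = −n_x/n_z = −0.13999 and ∂z/∂y = −n_y/n_z = −1.27889.
Gradient magnitude |∇z| = √(a² + b²) = √(0.01960 + 1.63555) = 1.28652.
True dip = arctan(1.28652) = 52.1°, dipping toward N (azimuth ≈ 006°).

52.1°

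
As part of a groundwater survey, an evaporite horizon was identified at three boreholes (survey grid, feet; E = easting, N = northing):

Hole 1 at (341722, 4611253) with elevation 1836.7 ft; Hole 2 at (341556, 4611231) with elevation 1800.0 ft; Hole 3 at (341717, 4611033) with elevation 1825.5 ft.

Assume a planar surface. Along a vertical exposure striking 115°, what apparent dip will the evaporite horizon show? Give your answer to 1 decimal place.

Two edge vectors: Hole 1→Hole 2 = (-166, -22, -36.7), Hole 1→Hole 3 = (-5, -220, -11.2).
Normal n = (Hole 1→Hole 2) × (Hole 1→Hole 3) = (-7827.6, -1675.7, 36410).
So ∂z/∂E = −n_x/n_z = 0.21498 and ∂z/∂N = −n_y/n_z = 0.04602.
Unit vector along 115° is (sin 115°, cos 115°) = (0.9063, -0.4226).
Slope in that direction = a·(0.9063) + b·(-0.4226) = 0.17539.
Apparent dip = arctan|0.17539| = 9.9° (true dip is 12.4°, so apparent ≤ true as expected).

9.9°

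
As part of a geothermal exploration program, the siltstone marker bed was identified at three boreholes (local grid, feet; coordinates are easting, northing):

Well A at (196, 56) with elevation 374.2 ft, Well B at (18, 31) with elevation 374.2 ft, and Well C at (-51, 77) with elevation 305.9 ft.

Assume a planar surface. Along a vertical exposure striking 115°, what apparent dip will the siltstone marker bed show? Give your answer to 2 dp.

Let the plane be z = a·easting + b·northing + c.
Well B−Well A: −178a − 25b = 0;  Well C−Well A: −247a + 21b = −68.3.
Solving gives a = 0.17225, b = −1.22641.
Unit vector along 115° is (sin 115°, cos 115°) = (0.9063, -0.4226).
Slope in that direction = a·(0.9063) + b·(-0.4226) = 0.67441.
Apparent dip = arctan|0.67441| = 34.00° (true dip is 51.1°, so apparent ≤ true as expected).

34.00°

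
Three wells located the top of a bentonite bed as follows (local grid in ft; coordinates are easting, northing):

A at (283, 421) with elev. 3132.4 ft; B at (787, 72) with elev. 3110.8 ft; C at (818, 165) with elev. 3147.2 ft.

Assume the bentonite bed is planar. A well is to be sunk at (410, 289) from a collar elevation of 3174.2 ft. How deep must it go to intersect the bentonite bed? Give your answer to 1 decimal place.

Let the plane be z = a·easting + b·northing + c.
B−A: 504a − 349b = −21.6;  C−A: 535a − 256b = 14.8.
Solving gives a = 0.18538, b = 0.32960.
Then c = 3132.4 − a·283 − b·421 = 2941.17.
At (410, 289): z_contact = 76.01 + 95.26 + 2941.17 = 3112.44 ft.
Depth below ground = 3174.2 − 3112.44 = 61.8 ft.

61.8 ft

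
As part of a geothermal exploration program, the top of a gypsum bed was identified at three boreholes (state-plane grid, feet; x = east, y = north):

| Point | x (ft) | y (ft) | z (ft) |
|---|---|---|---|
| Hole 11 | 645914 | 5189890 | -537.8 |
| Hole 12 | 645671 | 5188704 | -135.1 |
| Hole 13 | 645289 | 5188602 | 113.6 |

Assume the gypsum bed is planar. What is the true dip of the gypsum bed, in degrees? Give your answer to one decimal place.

Let the plane be z = a·x + b·y + c.
Hole 12−Hole 11: −243a − 1186b = 402.7;  Hole 13−Hole 11: −625a − 1288b = 651.4.
Solving gives a = −0.59282, b = −0.21808.
Gradient magnitude |∇z| = √(a² + b²) = √(0.35143 + 0.04756) = 0.63166.
True dip = arctan(0.63166) = 32.3°, dipping toward ENE (azimuth ≈ 070°).

32.3°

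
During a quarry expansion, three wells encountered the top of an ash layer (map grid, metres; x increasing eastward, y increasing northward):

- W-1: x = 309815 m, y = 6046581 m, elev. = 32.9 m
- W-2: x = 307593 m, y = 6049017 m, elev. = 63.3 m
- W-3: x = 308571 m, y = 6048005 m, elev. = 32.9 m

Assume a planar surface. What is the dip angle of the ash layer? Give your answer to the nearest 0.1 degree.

23.3°

Let the plane be z = a·x + b·y + c.
W-2−W-1: −2222a + 2436b = 30.4;  W-3−W-1: −1244a + 1424b = 0.
Solving gives a = −0.32368, b = −0.28276.
Gradient magnitude |∇z| = √(a² + b²) = √(0.10477 + 0.07995) = 0.42979.
True dip = arctan(0.42979) = 23.3°, dipping toward NE (azimuth ≈ 049°).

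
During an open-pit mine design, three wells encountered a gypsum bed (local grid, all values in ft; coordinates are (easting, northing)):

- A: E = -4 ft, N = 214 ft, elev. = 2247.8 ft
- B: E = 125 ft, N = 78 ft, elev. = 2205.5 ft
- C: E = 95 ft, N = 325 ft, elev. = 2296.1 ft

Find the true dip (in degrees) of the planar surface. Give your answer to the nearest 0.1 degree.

Let the plane be z = a·E + b·N + c.
B−A: 129a − 136b = −42.3;  C−A: 99a + 111b = 48.3.
Solving gives a = 0.06743, b = 0.37499.
Gradient magnitude |∇z| = √(a² + b²) = √(0.00455 + 0.14062) = 0.38101.
True dip = arctan(0.38101) = 20.9°, dipping toward S (azimuth ≈ 190°).

20.9°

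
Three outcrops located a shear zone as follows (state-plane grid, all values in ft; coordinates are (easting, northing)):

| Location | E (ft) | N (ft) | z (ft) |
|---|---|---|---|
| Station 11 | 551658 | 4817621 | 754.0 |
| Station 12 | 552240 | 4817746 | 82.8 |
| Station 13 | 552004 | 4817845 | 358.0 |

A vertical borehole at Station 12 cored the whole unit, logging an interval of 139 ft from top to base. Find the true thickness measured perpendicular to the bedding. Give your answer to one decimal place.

90.9 ft

Two edge vectors: Station 11→Station 12 = (582, 125, -671.2), Station 11→Station 13 = (346, 224, -396).
Normal n = (Station 11→Station 12) × (Station 11→Station 13) = (100848.8, -1763.2, 87118).
So ∂z/∂E = −n_x/n_z = −1.15761 and ∂z/∂N = −n_y/n_z = 0.02024.
|∇z| = √(a²+b²) = 1.15779, so dip δ = arctan(1.15779) = 49.18°.
True thickness = vertical thickness × cos δ = 139 × cos 49.18° = 90.9 ft.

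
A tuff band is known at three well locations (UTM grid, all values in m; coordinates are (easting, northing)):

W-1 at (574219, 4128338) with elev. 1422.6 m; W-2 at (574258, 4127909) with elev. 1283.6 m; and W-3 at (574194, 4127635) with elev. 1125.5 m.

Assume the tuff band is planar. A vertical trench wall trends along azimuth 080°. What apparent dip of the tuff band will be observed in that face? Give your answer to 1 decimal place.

39.9°

Let the plane be z = a·E + b·N + c.
W-2−W-1: 39a − 429b = −139;  W-3−W-1: −25a − 703b = −297.1.
Solving gives a = 0.77969, b = 0.39489.
Unit vector along 080° is (sin 80°, cos 80°) = (0.9848, 0.1736).
Slope in that direction = a·(0.9848) + b·(0.1736) = 0.83642.
Apparent dip = arctan|0.83642| = 39.9° (true dip is 41.2°, so apparent ≤ true as expected).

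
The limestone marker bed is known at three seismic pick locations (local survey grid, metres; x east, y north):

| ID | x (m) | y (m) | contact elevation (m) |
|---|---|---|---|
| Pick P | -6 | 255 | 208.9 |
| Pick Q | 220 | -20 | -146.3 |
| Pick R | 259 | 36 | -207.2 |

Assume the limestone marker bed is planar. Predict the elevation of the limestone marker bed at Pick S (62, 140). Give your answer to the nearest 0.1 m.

Let the plane be z = a·x + b·y + c.
Pick Q−Pick P: 226a − 275b = −355.2;  Pick R−Pick P: 265a − 219b = −416.1.
Solving gives a = −1.56703, b = 0.00382.
Then c = 208.9 − a·-6 − b·255 = 198.52.
At (62, 140): z = −97.2 + 0.5 + 198.52 = 101.9 m.

101.9 m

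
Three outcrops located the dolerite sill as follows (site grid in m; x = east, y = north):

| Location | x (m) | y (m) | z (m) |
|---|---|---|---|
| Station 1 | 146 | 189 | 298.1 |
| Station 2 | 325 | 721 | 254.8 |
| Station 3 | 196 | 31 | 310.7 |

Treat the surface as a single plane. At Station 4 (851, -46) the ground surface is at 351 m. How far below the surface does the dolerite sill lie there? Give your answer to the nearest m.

Let the plane be z = a·x + b·y + c.
Station 2−Station 1: 179a + 532b = −43.3;  Station 3−Station 1: 50a − 158b = 12.6.
Solving gives a = −0.00252, b = −0.08054.
Then c = 298.1 − a·146 − b·189 = 313.69.
At (851, -46): z_contact = −2.1 + 3.7 + 313.69 = 315.3 m.
Depth below ground = 351 − 315.3 = 36 m.

36 m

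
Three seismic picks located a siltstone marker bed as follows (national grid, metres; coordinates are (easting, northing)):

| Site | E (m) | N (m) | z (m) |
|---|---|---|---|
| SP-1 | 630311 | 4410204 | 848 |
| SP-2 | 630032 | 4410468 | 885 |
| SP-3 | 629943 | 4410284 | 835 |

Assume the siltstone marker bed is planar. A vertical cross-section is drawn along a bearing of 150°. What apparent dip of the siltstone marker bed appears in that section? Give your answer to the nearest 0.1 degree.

Let the plane be z = a·E + b·N + c.
SP-2−SP-1: −279a + 264b = 37;  SP-3−SP-1: −368a + 80b = −13.
Solving gives a = 0.08542, b = 0.23042.
Unit vector along 150° is (sin 150°, cos 150°) = (0.5000, -0.8660).
Slope in that direction = a·(0.5000) + b·(-0.8660) = −0.15684.
Apparent dip = arctan|0.15684| = 8.9° (true dip is 13.8°, so apparent ≤ true as expected).

8.9°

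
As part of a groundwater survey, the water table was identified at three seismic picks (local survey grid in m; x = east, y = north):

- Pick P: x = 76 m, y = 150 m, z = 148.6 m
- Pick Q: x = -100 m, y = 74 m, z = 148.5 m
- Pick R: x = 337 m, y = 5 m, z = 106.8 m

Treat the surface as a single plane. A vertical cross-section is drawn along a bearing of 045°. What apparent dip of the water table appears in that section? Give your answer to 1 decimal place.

Let the plane be z = a·x + b·y + c.
Pick Q−Pick P: −176a − 76b = −0.1;  Pick R−Pick P: 261a − 145b = −41.8.
Solving gives a = −0.06972, b = 0.16278.
Unit vector along 045° is (sin 45°, cos 45°) = (0.7071, 0.7071).
Slope in that direction = a·(0.7071) + b·(0.7071) = 0.06580.
Apparent dip = arctan|0.06580| = 3.8° (true dip is 10.0°, so apparent ≤ true as expected).

3.8°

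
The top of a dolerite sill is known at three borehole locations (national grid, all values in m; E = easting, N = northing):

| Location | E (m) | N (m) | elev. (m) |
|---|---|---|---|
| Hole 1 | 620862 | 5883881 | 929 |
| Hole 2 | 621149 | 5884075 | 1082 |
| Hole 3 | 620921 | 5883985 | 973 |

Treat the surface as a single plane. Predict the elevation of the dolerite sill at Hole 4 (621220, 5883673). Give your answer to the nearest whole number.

1032 m

Let the plane be z = a·E + b·N + c.
Hole 2−Hole 1: 287a + 194b = 153;  Hole 3−Hole 1: 59a + 104b = 44.
Solving gives a = 0.40082600, b = 0.19568525.
Then c = 929 − a·620862 − b·5883881 = −1399317.36.
At (621220, 5883673): z = 249001.1 + 1151348.0 − 1399317.36 = 1031.8 m.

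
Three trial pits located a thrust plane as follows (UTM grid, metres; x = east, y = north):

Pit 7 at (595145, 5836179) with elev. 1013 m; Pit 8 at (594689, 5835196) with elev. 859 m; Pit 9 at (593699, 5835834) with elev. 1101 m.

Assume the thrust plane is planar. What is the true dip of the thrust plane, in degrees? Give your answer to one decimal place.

Two edge vectors: Pit 7→Pit 8 = (-456, -983, -154), Pit 7→Pit 9 = (-1446, -345, 88).
Normal n = (Pit 7→Pit 8) × (Pit 7→Pit 9) = (-139634, 262812, -1264098).
So ∂z/∂x = −n_x/n_z = −0.11046 and ∂z/∂y = −n_y/n_z = 0.20790.
Gradient magnitude |∇z| = √(a² + b²) = √(0.01220 + 0.04322) = 0.23543.
True dip = arctan(0.23543) = 13.2°, dipping toward SSE (azimuth ≈ 152°).

13.2°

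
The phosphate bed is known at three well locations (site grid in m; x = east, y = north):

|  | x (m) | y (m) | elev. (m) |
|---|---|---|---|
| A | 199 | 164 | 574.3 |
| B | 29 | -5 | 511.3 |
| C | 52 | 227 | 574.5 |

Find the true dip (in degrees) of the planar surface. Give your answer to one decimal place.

Let the plane be z = a·x + b·y + c.
B−A: −170a − 169b = −63;  C−A: −147a + 63b = 0.2.
Solving gives a = 0.11069, b = 0.26144.
Gradient magnitude |∇z| = √(a² + b²) = √(0.01225 + 0.06835) = 0.28391.
True dip = arctan(0.28391) = 15.8°, dipping toward SSW (azimuth ≈ 203°).

15.8°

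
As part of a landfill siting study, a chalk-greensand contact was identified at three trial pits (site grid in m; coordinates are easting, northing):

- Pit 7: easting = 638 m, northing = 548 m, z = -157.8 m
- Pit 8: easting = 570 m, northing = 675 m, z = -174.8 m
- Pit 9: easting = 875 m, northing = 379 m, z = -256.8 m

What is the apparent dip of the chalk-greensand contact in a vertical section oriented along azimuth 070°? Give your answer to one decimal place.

44.4°

Two edge vectors: Pit 7→Pit 8 = (-68, 127, -17), Pit 7→Pit 9 = (237, -169, -99).
Normal n = (Pit 7→Pit 8) × (Pit 7→Pit 9) = (-15446, -10761, -18607).
So ∂z/∂easting = −n_x/n_z = −0.83012 and ∂z/∂northing = −n_y/n_z = −0.57833.
Unit vector along 070° is (sin 70°, cos 70°) = (0.9397, 0.3420).
Slope in that direction = a·(0.9397) + b·(0.3420) = −0.97786.
Apparent dip = arctan|0.97786| = 44.4° (true dip is 45.3°, so apparent ≤ true as expected).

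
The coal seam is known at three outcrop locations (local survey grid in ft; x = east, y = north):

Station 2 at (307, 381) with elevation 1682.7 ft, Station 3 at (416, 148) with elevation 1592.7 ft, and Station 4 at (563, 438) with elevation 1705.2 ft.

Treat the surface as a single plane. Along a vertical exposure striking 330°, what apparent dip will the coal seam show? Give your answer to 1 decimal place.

Let the plane be z = a·x + b·y + c.
Station 3−Station 2: 109a − 233b = −90;  Station 4−Station 2: 256a + 57b = 22.5.
Solving gives a = 0.00171, b = 0.38707.
Unit vector along 330° is (sin 330°, cos 330°) = (-0.5000, 0.8660).
Slope in that direction = a·(-0.5000) + b·(0.8660) = 0.33435.
Apparent dip = arctan|0.33435| = 18.5° (true dip is 21.2°, so apparent ≤ true as expected).

18.5°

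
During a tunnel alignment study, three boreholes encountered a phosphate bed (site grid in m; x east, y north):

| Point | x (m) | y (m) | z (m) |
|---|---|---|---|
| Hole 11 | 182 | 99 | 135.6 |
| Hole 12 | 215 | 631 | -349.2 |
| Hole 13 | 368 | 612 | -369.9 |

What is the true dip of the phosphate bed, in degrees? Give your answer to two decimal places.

Let the plane be z = a·x + b·y + c.
Hole 12−Hole 11: 33a + 532b = −484.8;  Hole 13−Hole 11: 186a + 513b = −505.5.
Solving gives a = −0.24656, b = −0.89598.
Gradient magnitude |∇z| = √(a² + b²) = √(0.06079 + 0.80279) = 0.92929.
True dip = arctan(0.92929) = 42.90°, dipping toward NNE (azimuth ≈ 015°).

42.90°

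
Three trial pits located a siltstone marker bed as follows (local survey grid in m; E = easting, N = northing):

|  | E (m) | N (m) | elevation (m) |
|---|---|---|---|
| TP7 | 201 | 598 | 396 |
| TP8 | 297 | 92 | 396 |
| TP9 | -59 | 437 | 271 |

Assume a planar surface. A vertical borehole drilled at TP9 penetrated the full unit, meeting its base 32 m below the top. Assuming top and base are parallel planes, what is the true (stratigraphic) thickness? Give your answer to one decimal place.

Let the plane be z = a·E + b·N + c.
TP8−TP7: 96a − 506b = 0;  TP9−TP7: −260a − 161b = −125.
Solving gives a = 0.43023, b = 0.08162.
|∇z| = √(a²+b²) = 0.43790, so dip δ = arctan(0.43790) = 23.65°.
True thickness = vertical thickness × cos δ = 32 × cos 23.65° = 29.3 m.

29.3 m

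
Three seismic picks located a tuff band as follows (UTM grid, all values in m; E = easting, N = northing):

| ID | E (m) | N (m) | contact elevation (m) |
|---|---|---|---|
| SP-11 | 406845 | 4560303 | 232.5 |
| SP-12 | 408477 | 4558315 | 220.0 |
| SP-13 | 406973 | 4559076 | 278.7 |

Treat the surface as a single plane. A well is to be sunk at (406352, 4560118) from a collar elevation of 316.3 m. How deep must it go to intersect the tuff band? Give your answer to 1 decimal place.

Let the plane be z = a·E + b·N + c.
SP-12−SP-11: 1632a − 1988b = −12.5;  SP-13−SP-11: 128a − 1227b = 46.2.
Solving gives a = −0.061317563, b = −0.044049428.
Then c = 232.5 − a·406845 − b·4560303 = 226057.98.
At (406352, 4560118): z_contact = −24916.51 − 200870.59 + 226057.98 = 270.88 m.
Depth below ground = 316.3 − 270.88 = 45.4 m.

45.4 m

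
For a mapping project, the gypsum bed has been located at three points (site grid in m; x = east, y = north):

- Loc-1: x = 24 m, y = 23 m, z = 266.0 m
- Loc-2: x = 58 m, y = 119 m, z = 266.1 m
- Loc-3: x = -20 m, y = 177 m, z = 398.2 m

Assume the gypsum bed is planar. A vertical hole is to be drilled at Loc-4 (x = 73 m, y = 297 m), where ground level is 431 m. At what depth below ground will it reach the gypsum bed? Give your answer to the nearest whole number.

100 m

Let the plane be z = a·x + b·y + c.
Loc-2−Loc-1: 34a + 96b = 0.1;  Loc-3−Loc-1: −44a + 154b = 132.2.
Solving gives a = −1.33994, b = 0.47560.
Then c = 266 − a·24 − b·23 = 287.22.
At (73, 297): z_contact = −97.8 + 141.3 + 287.22 = 330.7 m.
Depth below ground = 431 − 330.7 = 100 m.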